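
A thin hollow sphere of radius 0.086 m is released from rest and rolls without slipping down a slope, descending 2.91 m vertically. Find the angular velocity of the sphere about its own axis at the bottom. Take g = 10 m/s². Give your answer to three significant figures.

ω ≈ 68.7 rad/s

For this body I = (2/3)MR², i.e. k = I/(MR²) = 2/3.
The rolling condition ω = v/R makes the rotational term ½I(v/R)² = ½kMv², so KE_total = ½(1+k)Mv² = (5/6)Mv².
Energy conservation Mgh = ½(1+k)Mv² gives v = √(2gh/(1+k)) = √(2 × 10 × 2.91 / 1.667) = 5.909 m/s.
The angular speed follows from ω = v/R = 5.909/0.086 ≈ 68.7 rad/s.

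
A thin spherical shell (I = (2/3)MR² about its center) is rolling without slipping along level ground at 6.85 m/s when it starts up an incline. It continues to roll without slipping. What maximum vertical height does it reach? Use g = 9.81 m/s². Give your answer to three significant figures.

h ≈ 3.99 m

With I = (2/3)MR², the ratio k = I/(MR²) is 2/3.
Rolling without slipping gives ω = v/R, so the total kinetic energy is ½Mv² + ½Iω² = ½(1+k)Mv² = (5/6)Mv².
All of this converts to potential energy at the highest point: (5/6)Mv₀² = Mgh.
Thus h = (1+k)v₀²/(2g) = 1.667 × 6.85² / (2 × 9.81) ≈ 3.99 m.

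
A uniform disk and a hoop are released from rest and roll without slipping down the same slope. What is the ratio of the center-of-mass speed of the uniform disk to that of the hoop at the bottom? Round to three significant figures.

v_ratio ≈ 1.15

Each satisfies Mgh = ½(1+k)Mv² with k = I/(MR²), so v ∝ 1/√(1+k).
For the uniform disk k = 0.5; for the hoop k = 1.
v₁/v₂ = √((1+k₂)/(1+k₁)) = √(2/1.5) ≈ 1.15.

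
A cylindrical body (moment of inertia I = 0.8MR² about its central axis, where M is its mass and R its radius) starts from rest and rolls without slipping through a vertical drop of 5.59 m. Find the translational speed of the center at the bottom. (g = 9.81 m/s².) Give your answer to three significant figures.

For this body I = 0.8MR², i.e. k = I/(MR²) = 0.8.
Since it rolls without slipping, ω = v/R and KE = ½Mv² + ½Iω² = ½(1+k)Mv² = (9/10)Mv².
Setting Mgh = (9/10)Mv² gives v = √(2gh/(1+k)) = √(2·9.81·5.59/1.8) ≈ 7.81 m/s.

v ≈ 7.81 m/s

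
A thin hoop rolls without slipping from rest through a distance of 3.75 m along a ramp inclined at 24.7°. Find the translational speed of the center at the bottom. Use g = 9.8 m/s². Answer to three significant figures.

Here I = MR², so the shape factor k = I/(MR²) = 1.
Since it rolls without slipping, ω = v/R and KE = ½Mv² + ½Iω² = ½(1+k)Mv² = Mv².
The vertical drop is h = L sinθ = 3.75 × sin24.7° = 1.567 m.
Energy conservation: Mgh = Mv², so v = √(2gh/(1+k)) = √(2 × 9.8 × 1.567 / 2) ≈ 3.92 m/s.

v ≈ 3.92 m/s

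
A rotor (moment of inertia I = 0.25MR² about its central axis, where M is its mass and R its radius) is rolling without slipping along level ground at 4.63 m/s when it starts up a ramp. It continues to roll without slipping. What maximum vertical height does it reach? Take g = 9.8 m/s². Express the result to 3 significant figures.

h ≈ 1.37 m

The moment of inertia is 0.25MR², giving k ≡ I/(MR²) = 0.25.
The rolling condition ω = v/R makes the rotational term ½I(v/R)² = ½kMv², so KE_total = ½(1+k)Mv² = (5/8)Mv².
All of this converts to potential energy at the highest point: (5/8)Mv₀² = Mgh.
Thus h = (1+k)v₀²/(2g) = 1.25 × 4.63² / (2 × 9.8) ≈ 1.37 m.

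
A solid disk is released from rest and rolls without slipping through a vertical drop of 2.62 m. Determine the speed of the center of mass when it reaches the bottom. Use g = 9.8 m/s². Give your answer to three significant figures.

v ≈ 5.85 m/s

The moment of inertia is (1/2)MR², giving k ≡ I/(MR²) = 0.5.
Rolling without slipping gives ω = v/R, so the total kinetic energy is ½Mv² + ½Iω² = ½(1+k)Mv² = (3/4)Mv².
Setting Mgh = (3/4)Mv² gives v = √(2gh/(1+k)) = √(2·9.8·2.62/1.5) ≈ 5.85 m/s.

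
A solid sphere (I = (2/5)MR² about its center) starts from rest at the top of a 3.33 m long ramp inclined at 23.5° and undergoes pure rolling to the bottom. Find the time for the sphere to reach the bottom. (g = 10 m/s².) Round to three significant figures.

t ≈ 1.53 s

The moment of inertia is (2/5)MR², giving k ≡ I/(MR²) = 0.4.
Along the incline Mg sinθ − f = Ma, and torque about the center fR = Iα = kMR²(a/R) gives f = kMa.
Hence a = g sinθ/(1+k) = 10×sin23.5°/1.4 = 2.848 m/s².
Starting from rest, L = ½at², so t = √(2L/a) = √(2×3.33/2.848) ≈ 1.53 s.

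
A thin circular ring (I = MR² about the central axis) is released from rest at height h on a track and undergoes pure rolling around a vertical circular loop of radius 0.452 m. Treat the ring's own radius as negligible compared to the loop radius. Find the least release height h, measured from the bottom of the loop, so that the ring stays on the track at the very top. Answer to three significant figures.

With I = MR², the ratio k = I/(MR²) is 1.
At the top of the loop, the minimum-contact condition is Mg = Mv_top²/r, so v_top² = gr.
With ω = v/R, the kinetic energy at speed v is ½(1+k)Mv² = Mv².
Energy conservation from release (height h) to the top (height 2r): Mgh = Mg(2r) + M·gr.
Thus h_min = 2r + (1+k)r/2 = r(2 + 2/2) = 0.452 × 3 ≈ 1.36 m.

h_min ≈ 1.36 m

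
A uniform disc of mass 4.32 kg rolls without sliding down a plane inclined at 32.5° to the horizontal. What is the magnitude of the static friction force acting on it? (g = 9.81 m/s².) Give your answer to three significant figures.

For this body I = (1/2)MR², i.e. k = I/(MR²) = 0.5.
Along the incline Mg sinθ − f = Ma, and torque about the center fR = Iα = kMR²(a/R) gives f = kMa.
Combining, a = g sinθ/(1+k) and f = kMa = kMg sinθ/(1+k).
f = 0.5 × 4.32 × 9.81 × sin32.5° / 1.5 ≈ 7.59 N.

f ≈ 7.59 N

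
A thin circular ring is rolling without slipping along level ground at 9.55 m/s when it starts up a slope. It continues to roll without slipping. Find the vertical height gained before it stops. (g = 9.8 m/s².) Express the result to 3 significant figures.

With I = MR², the ratio k = I/(MR²) is 1.
Pure rolling means v = ωR; then KE = ½Mv² + ½I(v/R)² = ½(1+k)Mv² = Mv².
All of this converts to potential energy at the highest point: Mv₀² = Mgh.
Thus h = (1+k)v₀²/(2g) = 2 × 9.55² / (2 × 9.8) ≈ 9.31 m.

h ≈ 9.31 m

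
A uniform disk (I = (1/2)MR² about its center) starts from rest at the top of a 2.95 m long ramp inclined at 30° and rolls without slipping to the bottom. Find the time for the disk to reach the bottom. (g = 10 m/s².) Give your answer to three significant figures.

Here I = (1/2)MR², so the shape factor k = I/(MR²) = 0.5.
Newton's second law down the slope: Mg sinθ − f = Ma. The torque equation fR = Iα (with α = a/R) gives f = kMa.
Hence a = g sinθ/(1+k) = 10×sin30°/1.5 = 3.333 m/s².
With constant a from rest, t = √(2L/a) = √(2·2.95/3.333) ≈ 1.33 s.

t ≈ 1.33 s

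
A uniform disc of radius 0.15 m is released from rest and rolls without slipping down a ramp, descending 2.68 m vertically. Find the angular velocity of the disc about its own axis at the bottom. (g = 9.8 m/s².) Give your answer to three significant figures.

For this body I = (1/2)MR², i.e. k = I/(MR²) = 0.5.
Since it rolls without slipping, ω = v/R and KE = ½Mv² + ½Iω² = ½(1+k)Mv² = (3/4)Mv².
Energy conservation Mgh = ½(1+k)Mv² gives v = √(2gh/(1+k)) = √(2 × 9.8 × 2.68 / 1.5) = 5.918 m/s.
Then ω = v/R = 5.918 / 0.15 ≈ 39.5 rad/s.

ω ≈ 39.5 rad/s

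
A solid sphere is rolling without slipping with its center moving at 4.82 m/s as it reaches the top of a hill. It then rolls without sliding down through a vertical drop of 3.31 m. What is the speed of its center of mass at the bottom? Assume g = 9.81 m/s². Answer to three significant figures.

The moment of inertia is (2/5)MR², giving k ≡ I/(MR²) = 0.4.
Since it rolls without slipping, ω = v/R and KE = ½Mv² + ½Iω² = ½(1+k)Mv² = (7/10)Mv².
Energy conservation: (7/10)Mv₀² + Mgh = (7/10)Mv², so v² = v₀² + 2gh/(1+k).
v = √(4.82² + 2×9.81×3.31/1.4) = √69.62 ≈ 8.34 m/s.

v ≈ 8.34 m/s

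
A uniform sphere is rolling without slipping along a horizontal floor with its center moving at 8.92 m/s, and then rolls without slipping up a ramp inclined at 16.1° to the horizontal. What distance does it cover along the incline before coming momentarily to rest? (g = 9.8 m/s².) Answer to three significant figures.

With I = (2/5)MR², the ratio k = I/(MR²) is 0.4.
Rolling without slipping gives ω = v/R, so the total kinetic energy is ½Mv² + ½Iω² = ½(1+k)Mv² = (7/10)Mv².
Setting this equal to Mgh gives the vertical rise h = (1+k)v₀²/(2g) = 1.4×8.92²/(2×9.8) = 5.683 m.
The distance along the slope is d = h/sinθ = 5.683/sin16.1° ≈ 20.5 m.

d ≈ 20.5 m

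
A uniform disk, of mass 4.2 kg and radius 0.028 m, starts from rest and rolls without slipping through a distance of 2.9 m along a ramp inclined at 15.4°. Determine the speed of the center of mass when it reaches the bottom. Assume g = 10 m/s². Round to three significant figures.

Here I = (1/2)MR², so the shape factor k = I/(MR²) = 0.5.
Since it rolls without slipping, ω = v/R and KE = ½Mv² + ½Iω² = ½(1+k)Mv² = (3/4)Mv².
The vertical drop is h = L sinθ = 2.9 × sin15.4° = 0.7701 m.
Setting Mgh = (3/4)Mv² gives v = √(2gh/(1+k)) = √(2·10·0.7701/1.5) ≈ 3.20 m/s.

v ≈ 3.20 m/s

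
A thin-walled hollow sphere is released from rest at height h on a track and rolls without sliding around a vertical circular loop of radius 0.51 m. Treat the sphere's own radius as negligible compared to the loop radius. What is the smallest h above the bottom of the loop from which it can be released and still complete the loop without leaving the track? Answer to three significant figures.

The moment of inertia is (2/3)MR², giving k ≡ I/(MR²) = 2/3.
At the top, contact is just lost when gravity alone supplies the centripetal force: Mg = Mv_top²/r, i.e. v_top² = gr.
With ω = v/R, the kinetic energy at speed v is ½(1+k)Mv² = (5/6)Mv².
Energy conservation from release (height h) to the top (height 2r): Mgh = Mg(2r) + (5/6)M·gr.
Thus h_min = 2r + (1+k)r/2 = r(2 + 1.667/2) = 0.51 × 2.833 ≈ 1.45 m.

h_min ≈ 1.45 m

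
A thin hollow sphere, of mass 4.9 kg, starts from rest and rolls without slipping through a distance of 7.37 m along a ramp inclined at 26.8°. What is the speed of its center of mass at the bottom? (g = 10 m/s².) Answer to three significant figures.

Here I = (2/3)MR², so the shape factor k = I/(MR²) = 2/3.
Since it rolls without slipping, ω = v/R and KE = ½Mv² + ½Iω² = ½(1+k)Mv² = (5/6)Mv².
The vertical drop is h = L sinθ = 7.37 × sin26.8° = 3.323 m.
Setting Mgh = (5/6)Mv² gives v = √(2gh/(1+k)) = √(2·10·3.323/1.667) ≈ 6.31 m/s.

v ≈ 6.31 m/s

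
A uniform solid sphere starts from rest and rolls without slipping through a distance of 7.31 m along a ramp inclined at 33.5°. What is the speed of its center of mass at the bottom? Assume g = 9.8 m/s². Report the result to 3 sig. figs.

v ≈ 7.52 m/s

For this body I = (2/5)MR², i.e. k = I/(MR²) = 0.4.
Pure rolling means v = ωR; then KE = ½Mv² + ½I(v/R)² = ½(1+k)Mv² = (7/10)Mv².
The vertical drop is h = L sinθ = 7.31 × sin33.5° = 4.035 m.
Setting Mgh = (7/10)Mv² gives v = √(2gh/(1+k)) = √(2·9.8·4.035/1.4) ≈ 7.52 m/s.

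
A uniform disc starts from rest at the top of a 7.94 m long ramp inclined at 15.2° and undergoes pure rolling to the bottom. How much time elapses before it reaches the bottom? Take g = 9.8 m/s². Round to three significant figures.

With I = (1/2)MR², the ratio k = I/(MR²) is 0.5.
Newton's second law down the slope: Mg sinθ − f = Ma. The torque equation fR = Iα (with α = a/R) gives f = kMa.
Hence a = g sinθ/(1+k) = 9.8×sin15.2°/1.5 = 1.713 m/s².
With constant a from rest, t = √(2L/a) = √(2·7.94/1.713) ≈ 3.04 s.

t ≈ 3.04 s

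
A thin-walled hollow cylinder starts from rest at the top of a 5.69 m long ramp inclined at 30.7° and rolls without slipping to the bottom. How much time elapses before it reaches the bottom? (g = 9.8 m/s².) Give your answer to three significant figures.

t ≈ 2.13 s

The moment of inertia is MR², giving k ≡ I/(MR²) = 1.
Newton's second law down the slope: Mg sinθ − f = Ma. The torque equation fR = Iα (with α = a/R) gives f = kMa.
Hence a = g sinθ/(1+k) = 9.8×sin30.7°/2 = 2.502 m/s².
With constant a from rest, t = √(2L/a) = √(2·5.69/2.502) ≈ 2.13 s.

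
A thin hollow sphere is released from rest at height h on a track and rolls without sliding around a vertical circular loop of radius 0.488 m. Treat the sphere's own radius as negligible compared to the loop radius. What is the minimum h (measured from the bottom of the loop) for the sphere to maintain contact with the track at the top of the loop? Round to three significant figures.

Here I = (2/3)MR², so the shape factor k = I/(MR²) = 2/3.
At the top, contact is just lost when gravity alone supplies the centripetal force: Mg = Mv_top²/r, i.e. v_top² = gr.
With ω = v/R, the kinetic energy at speed v is ½(1+k)Mv² = (5/6)Mv².
Energy conservation from release (height h) to the top (height 2r): Mgh = Mg(2r) + (5/6)M·gr.
Thus h_min = 2r + (1+k)r/2 = r(2 + 1.667/2) = 0.488 × 2.833 ≈ 1.38 m.

h_min ≈ 1.38 m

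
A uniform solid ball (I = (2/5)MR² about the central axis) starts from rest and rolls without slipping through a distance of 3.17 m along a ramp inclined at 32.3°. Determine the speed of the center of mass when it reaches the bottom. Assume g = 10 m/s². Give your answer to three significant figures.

Here I = (2/5)MR², so the shape factor k = I/(MR²) = 0.4.
Rolling without slipping gives ω = v/R, so the total kinetic energy is ½Mv² + ½Iω² = ½(1+k)Mv² = (7/10)Mv².
The vertical drop is h = L sinθ = 3.17 × sin32.3° = 1.694 m.
Setting Mgh = (7/10)Mv² gives v = √(2gh/(1+k)) = √(2·10·1.694/1.4) ≈ 4.92 m/s.

v ≈ 4.92 m/s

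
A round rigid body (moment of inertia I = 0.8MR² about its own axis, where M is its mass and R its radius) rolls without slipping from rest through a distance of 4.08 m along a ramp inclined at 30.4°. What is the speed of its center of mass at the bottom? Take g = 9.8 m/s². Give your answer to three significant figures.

The moment of inertia is 0.8MR², giving k ≡ I/(MR²) = 0.8.
Pure rolling means v = ωR; then KE = ½Mv² + ½I(v/R)² = ½(1+k)Mv² = (9/10)Mv².
The vertical drop is h = L sinθ = 4.08 × sin30.4° = 2.065 m.
Setting Mgh = (9/10)Mv² gives v = √(2gh/(1+k)) = √(2·9.8·2.065/1.8) ≈ 4.74 m/s.

v ≈ 4.74 m/s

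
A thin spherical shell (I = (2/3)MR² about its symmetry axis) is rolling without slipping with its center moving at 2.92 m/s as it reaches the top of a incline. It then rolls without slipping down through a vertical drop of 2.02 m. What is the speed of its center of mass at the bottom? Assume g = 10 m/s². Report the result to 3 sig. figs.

v ≈ 5.72 m/s

For this body I = (2/3)MR², i.e. k = I/(MR²) = 2/3.
Rolling without slipping gives ω = v/R, so the total kinetic energy is ½Mv² + ½Iω² = ½(1+k)Mv² = (5/6)Mv².
Conserving energy between top and bottom: (5/6)Mv² = (5/6)Mv₀² + Mgh, hence v² = v₀² + 2gh/(1+k).
v = √(2.92² + 2×10×2.02/1.667) = √32.77 ≈ 5.72 m/s.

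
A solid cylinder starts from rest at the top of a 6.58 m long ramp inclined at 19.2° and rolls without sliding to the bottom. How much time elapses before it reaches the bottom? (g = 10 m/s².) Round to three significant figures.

For this body I = (1/2)MR², i.e. k = I/(MR²) = 0.5.
Newton's second law down the slope: Mg sinθ − f = Ma. The torque equation fR = Iα (with α = a/R) gives f = kMa.
Hence a = g sinθ/(1+k) = 10×sin19.2°/1.5 = 2.192 m/s².
With constant a from rest, t = √(2L/a) = √(2·6.58/2.192) ≈ 2.45 s.

t ≈ 2.45 s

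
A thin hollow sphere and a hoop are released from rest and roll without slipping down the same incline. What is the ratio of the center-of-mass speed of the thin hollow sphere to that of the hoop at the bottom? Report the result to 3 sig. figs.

Each satisfies Mgh = ½(1+k)Mv² with k = I/(MR²), so v ∝ 1/√(1+k).
For the thin hollow sphere k = 2/3; for the hoop k = 1.
v₁/v₂ = √((1+k₂)/(1+k₁)) = √(2/1.667) ≈ 1.10.

v_ratio ≈ 1.10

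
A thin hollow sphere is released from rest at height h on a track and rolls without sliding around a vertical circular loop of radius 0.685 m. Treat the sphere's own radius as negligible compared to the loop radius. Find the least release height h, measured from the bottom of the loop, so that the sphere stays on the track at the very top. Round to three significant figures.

With I = (2/3)MR², the ratio k = I/(MR²) is 2/3.
At the top, contact is just lost when gravity alone supplies the centripetal force: Mg = Mv_top²/r, i.e. v_top² = gr.
With ω = v/R, the kinetic energy at speed v is ½(1+k)Mv² = (5/6)Mv².
Energy conservation from release (height h) to the top (height 2r): Mgh = Mg(2r) + (5/6)M·gr.
Thus h_min = 2r + (1+k)r/2 = r(2 + 1.667/2) = 0.685 × 2.833 ≈ 1.94 m.

h_min ≈ 1.94 m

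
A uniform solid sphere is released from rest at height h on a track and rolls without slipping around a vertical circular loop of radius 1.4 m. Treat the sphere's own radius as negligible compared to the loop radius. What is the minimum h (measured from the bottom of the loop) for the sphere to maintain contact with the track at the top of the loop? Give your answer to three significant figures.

h_min ≈ 3.78 m

For this body I = (2/5)MR², i.e. k = I/(MR²) = 0.4.
At the top, contact is just lost when gravity alone supplies the centripetal force: Mg = Mv_top²/r, i.e. v_top² = gr.
With ω = v/R, the kinetic energy at speed v is ½(1+k)Mv² = (7/10)Mv².
Energy conservation from release (height h) to the top (height 2r): Mgh = Mg(2r) + (7/10)M·gr.
Thus h_min = 2r + (1+k)r/2 = r(2 + 1.4/2) = 1.4 × 2.7 ≈ 3.78 m.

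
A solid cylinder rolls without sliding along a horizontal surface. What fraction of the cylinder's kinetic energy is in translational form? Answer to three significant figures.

fraction ≈ 0.667

With I = (1/2)MR², the ratio k = I/(MR²) is 0.5.
With ω = v/R, KE_trans = ½Mv² and KE_rot = ½Iω² = ½kMv², so KE_total = ½(1+k)Mv².
The translational fraction is therefore 1/(1+k) = 1/1.5 ≈ 0.667.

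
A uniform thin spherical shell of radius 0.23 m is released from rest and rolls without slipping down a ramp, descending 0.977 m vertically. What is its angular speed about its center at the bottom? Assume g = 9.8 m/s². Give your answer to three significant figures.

Here I = (2/3)MR², so the shape factor k = I/(MR²) = 2/3.
Pure rolling means v = ωR; then KE = ½Mv² + ½I(v/R)² = ½(1+k)Mv² = (5/6)Mv².
Energy conservation Mgh = ½(1+k)Mv² gives v = √(2gh/(1+k)) = √(2 × 9.8 × 0.977 / 1.667) = 3.39 m/s.
The angular speed follows from ω = v/R = 3.39/0.23 ≈ 14.7 rad/s.

ω ≈ 14.7 rad/s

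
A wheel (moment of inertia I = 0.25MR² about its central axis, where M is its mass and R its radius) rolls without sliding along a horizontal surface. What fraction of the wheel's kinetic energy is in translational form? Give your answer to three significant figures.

fraction ≈ 0.800

For this body I = 0.25MR², i.e. k = I/(MR²) = 0.25.
With ω = v/R, KE_trans = ½Mv² and KE_rot = ½Iω² = ½kMv², so KE_total = ½(1+k)Mv².
The translational fraction is therefore 1/(1+k) = 1/1.25 ≈ 0.800.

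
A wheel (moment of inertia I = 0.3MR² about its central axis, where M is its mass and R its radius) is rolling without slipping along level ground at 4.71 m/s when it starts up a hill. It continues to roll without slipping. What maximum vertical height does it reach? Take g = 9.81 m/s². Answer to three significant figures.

h ≈ 1.47 m

For this body I = 0.3MR², i.e. k = I/(MR²) = 0.3.
The rolling condition ω = v/R makes the rotational term ½I(v/R)² = ½kMv², so KE_total = ½(1+k)Mv² = (13/20)Mv².
At the top the kinetic energy is zero, so (13/20)Mv₀² = Mgh.
Thus h = (1+k)v₀²/(2g) = 1.3 × 4.71² / (2 × 9.81) ≈ 1.47 m.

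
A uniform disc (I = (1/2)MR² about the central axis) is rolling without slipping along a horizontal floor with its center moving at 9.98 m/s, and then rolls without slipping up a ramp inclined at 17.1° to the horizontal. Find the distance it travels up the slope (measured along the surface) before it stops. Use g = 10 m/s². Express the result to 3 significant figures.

d ≈ 25.4 m

For this body I = (1/2)MR², i.e. k = I/(MR²) = 0.5.
The rolling condition ω = v/R makes the rotational term ½I(v/R)² = ½kMv², so KE_total = ½(1+k)Mv² = (3/4)Mv².
Setting this equal to Mgh gives the vertical rise h = (1+k)v₀²/(2g) = 1.5×9.98²/(2×10) = 7.47 m.
The distance along the slope is d = h/sinθ = 7.47/sin17.1° ≈ 25.4 m.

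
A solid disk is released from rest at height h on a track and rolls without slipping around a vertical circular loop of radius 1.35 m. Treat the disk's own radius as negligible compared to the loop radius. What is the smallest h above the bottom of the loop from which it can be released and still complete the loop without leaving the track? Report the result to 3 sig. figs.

h_min ≈ 3.71 m

For this body I = (1/2)MR², i.e. k = I/(MR²) = 0.5.
At the top, contact is just lost when gravity alone supplies the centripetal force: Mg = Mv_top²/r, i.e. v_top² = gr.
With ω = v/R, the kinetic energy at speed v is ½(1+k)Mv² = (3/4)Mv².
Energy conservation from release (height h) to the top (height 2r): Mgh = Mg(2r) + (3/4)M·gr.
Thus h_min = 2r + (1+k)r/2 = r(2 + 1.5/2) = 1.35 × 2.75 ≈ 3.71 m.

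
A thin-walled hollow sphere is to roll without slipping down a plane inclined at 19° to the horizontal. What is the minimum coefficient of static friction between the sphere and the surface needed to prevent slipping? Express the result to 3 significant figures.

μ_min ≈ 0.138

For this body I = (2/3)MR², i.e. k = I/(MR²) = 2/3.
Translational: Mg sinθ − f = Ma. Rotational about the CM: fR = Iα = kMRa, so f = kMa.
These give a = g sinθ/(1+k) and the required friction f = kMg sinθ/(1+k).
The normal force is N = Mg cosθ, so μ_min = f/N = k tanθ/(1+k).
μ_min = (2/3) × tan19° / 1.667 ≈ 0.138.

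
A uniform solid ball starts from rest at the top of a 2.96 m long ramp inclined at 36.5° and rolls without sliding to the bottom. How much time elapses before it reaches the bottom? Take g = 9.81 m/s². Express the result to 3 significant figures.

With I = (2/5)MR², the ratio k = I/(MR²) is 0.4.
Along the incline Mg sinθ − f = Ma, and torque about the center fR = Iα = kMR²(a/R) gives f = kMa.
Hence a = g sinθ/(1+k) = 9.81×sin36.5°/1.4 = 4.168 m/s².
Starting from rest, L = ½at², so t = √(2L/a) = √(2×2.96/4.168) ≈ 1.19 s.

t ≈ 1.19 s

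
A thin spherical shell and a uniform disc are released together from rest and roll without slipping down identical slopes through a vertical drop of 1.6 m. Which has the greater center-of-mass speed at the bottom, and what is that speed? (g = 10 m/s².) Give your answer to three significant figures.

the uniform disc, at v ≈ 4.62 m/s

For rolling without slipping, Mgh = ½(1+k)Mv² where k = I/(MR²), so v = √(2gh/(1+k)).
Thin spherical shell: k = 2/3, giving v = √(2×10×1.6/1.667) = 4.382 m/s.
Uniform disc: k = 0.5, giving v = √(2×10×1.6/1.5) = 4.619 m/s.
The smaller k wins: the uniform disc, at ≈ 4.62 m/s.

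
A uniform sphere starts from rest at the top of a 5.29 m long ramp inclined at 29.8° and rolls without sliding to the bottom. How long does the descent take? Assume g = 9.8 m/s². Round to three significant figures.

Here I = (2/5)MR², so the shape factor k = I/(MR²) = 0.4.
Newton's second law down the slope: Mg sinθ − f = Ma. The torque equation fR = Iα (with α = a/R) gives f = kMa.
Hence a = g sinθ/(1+k) = 9.8×sin29.8°/1.4 = 3.479 m/s².
With constant a from rest, t = √(2L/a) = √(2·5.29/3.479) ≈ 1.74 s.

t ≈ 1.74 s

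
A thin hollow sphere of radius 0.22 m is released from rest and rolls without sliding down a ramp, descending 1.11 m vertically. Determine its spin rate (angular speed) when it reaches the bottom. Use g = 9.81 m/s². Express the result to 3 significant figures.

ω ≈ 16.4 rad/s

With I = (2/3)MR², the ratio k = I/(MR²) is 2/3.
Rolling without slipping gives ω = v/R, so the total kinetic energy is ½Mv² + ½Iω² = ½(1+k)Mv² = (5/6)Mv².
Energy conservation Mgh = ½(1+k)Mv² gives v = √(2gh/(1+k)) = √(2 × 9.81 × 1.11 / 1.667) = 3.615 m/s.
Then ω = v/R = 3.615 / 0.22 ≈ 16.4 rad/s.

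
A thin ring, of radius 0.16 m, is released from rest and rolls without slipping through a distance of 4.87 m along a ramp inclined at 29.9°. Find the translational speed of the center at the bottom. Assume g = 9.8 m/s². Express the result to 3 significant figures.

The moment of inertia is MR², giving k ≡ I/(MR²) = 1.
Since it rolls without slipping, ω = v/R and KE = ½Mv² + ½Iω² = ½(1+k)Mv² = Mv².
The vertical drop is h = L sinθ = 4.87 × sin29.9° = 2.428 m.
Setting Mgh = Mv² gives v = √(2gh/(1+k)) = √(2·9.8·2.428/2) ≈ 4.88 m/s.

v ≈ 4.88 m/s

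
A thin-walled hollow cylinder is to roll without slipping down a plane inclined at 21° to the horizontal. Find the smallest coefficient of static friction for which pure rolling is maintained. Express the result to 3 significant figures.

For this body I = MR², i.e. k = I/(MR²) = 1.
Translational: Mg sinθ − f = Ma. Rotational about the CM: fR = Iα = kMRa, so f = kMa.
These give a = g sinθ/(1+k) and the required friction f = kMg sinθ/(1+k).
The normal force is N = Mg cosθ, so μ_min = f/N = k tanθ/(1+k).
μ_min = 1 × tan21° / 2 ≈ 0.192.

μ_min ≈ 0.192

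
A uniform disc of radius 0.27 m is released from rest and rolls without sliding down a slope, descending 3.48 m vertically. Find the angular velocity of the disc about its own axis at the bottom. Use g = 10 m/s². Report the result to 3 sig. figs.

ω ≈ 25.2 rad/s

For this body I = (1/2)MR², i.e. k = I/(MR²) = 0.5.
The rolling condition ω = v/R makes the rotational term ½I(v/R)² = ½kMv², so KE_total = ½(1+k)Mv² = (3/4)Mv².
Energy conservation Mgh = ½(1+k)Mv² gives v = √(2gh/(1+k)) = √(2 × 10 × 3.48 / 1.5) = 6.812 m/s.
Then ω = v/R = 6.812 / 0.27 ≈ 25.2 rad/s.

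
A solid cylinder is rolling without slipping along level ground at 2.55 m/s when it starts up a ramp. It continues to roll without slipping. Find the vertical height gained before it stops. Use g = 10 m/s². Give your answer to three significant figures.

h ≈ 0.488 m

For this body I = (1/2)MR², i.e. k = I/(MR²) = 0.5.
Rolling without slipping gives ω = v/R, so the total kinetic energy is ½Mv² + ½Iω² = ½(1+k)Mv² = (3/4)Mv².
All of this converts to potential energy at the highest point: (3/4)Mv₀² = Mgh.
Thus h = (1+k)v₀²/(2g) = 1.5 × 2.55² / (2 × 10) ≈ 0.488 m.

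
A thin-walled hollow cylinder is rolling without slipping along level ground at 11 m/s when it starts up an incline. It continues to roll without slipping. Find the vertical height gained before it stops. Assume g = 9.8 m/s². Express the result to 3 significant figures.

With I = MR², the ratio k = I/(MR²) is 1.
The rolling condition ω = v/R makes the rotational term ½I(v/R)² = ½kMv², so KE_total = ½(1+k)Mv² = Mv².
All of this converts to potential energy at the highest point: Mv₀² = Mgh.
Thus h = (1+k)v₀²/(2g) = 2 × 11² / (2 × 9.8) ≈ 12.3 m.

h ≈ 12.3 m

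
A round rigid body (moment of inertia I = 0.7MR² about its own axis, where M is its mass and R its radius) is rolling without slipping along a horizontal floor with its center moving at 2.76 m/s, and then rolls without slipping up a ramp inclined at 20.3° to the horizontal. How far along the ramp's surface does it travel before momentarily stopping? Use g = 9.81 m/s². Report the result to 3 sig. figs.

d ≈ 1.90 m

The moment of inertia is 0.7MR², giving k ≡ I/(MR²) = 0.7.
Pure rolling means v = ωR; then KE = ½Mv² + ½I(v/R)² = ½(1+k)Mv² = (17/20)Mv².
Setting this equal to Mgh gives the vertical rise h = (1+k)v₀²/(2g) = 1.7×2.76²/(2×9.81) = 0.66 m.
The distance along the slope is d = h/sinθ = 0.66/sin20.3° ≈ 1.90 m.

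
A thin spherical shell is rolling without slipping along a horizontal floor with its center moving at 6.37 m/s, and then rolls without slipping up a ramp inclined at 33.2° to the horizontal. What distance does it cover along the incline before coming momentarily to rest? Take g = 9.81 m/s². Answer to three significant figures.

d ≈ 6.29 m

The moment of inertia is (2/3)MR², giving k ≡ I/(MR²) = 2/3.
Rolling without slipping gives ω = v/R, so the total kinetic energy is ½Mv² + ½Iω² = ½(1+k)Mv² = (5/6)Mv².
Setting this equal to Mgh gives the vertical rise h = (1+k)v₀²/(2g) = 1.667×6.37²/(2×9.81) = 3.447 m.
The distance along the slope is d = h/sinθ = 3.447/sin33.2° ≈ 6.29 m.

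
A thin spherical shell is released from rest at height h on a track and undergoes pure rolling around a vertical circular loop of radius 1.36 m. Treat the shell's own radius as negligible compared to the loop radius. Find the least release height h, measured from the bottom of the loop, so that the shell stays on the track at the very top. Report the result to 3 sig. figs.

h_min ≈ 3.85 m

For this body I = (2/3)MR², i.e. k = I/(MR²) = 2/3.
At the top, contact is just lost when gravity alone supplies the centripetal force: Mg = Mv_top²/r, i.e. v_top² = gr.
With ω = v/R, the kinetic energy at speed v is ½(1+k)Mv² = (5/6)Mv².
Energy conservation from release (height h) to the top (height 2r): Mgh = Mg(2r) + (5/6)M·gr.
Thus h_min = 2r + (1+k)r/2 = r(2 + 1.667/2) = 1.36 × 2.833 ≈ 3.85 m.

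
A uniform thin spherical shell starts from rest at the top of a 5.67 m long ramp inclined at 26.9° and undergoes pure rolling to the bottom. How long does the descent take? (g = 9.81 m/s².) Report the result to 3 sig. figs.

t ≈ 2.06 s

The moment of inertia is (2/3)MR², giving k ≡ I/(MR²) = 2/3.
Newton's second law down the slope: Mg sinθ − f = Ma. The torque equation fR = Iα (with α = a/R) gives f = kMa.
Hence a = g sinθ/(1+k) = 9.81×sin26.9°/1.667 = 2.663 m/s².
Starting from rest, L = ½at², so t = √(2L/a) = √(2×5.67/2.663) ≈ 2.06 s.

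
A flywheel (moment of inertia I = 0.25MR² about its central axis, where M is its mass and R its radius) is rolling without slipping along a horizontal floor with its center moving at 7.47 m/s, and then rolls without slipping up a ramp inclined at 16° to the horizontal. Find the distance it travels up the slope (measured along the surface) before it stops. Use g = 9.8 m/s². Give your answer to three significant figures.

Here I = 0.25MR², so the shape factor k = I/(MR²) = 0.25.
Since it rolls without slipping, ω = v/R and KE = ½Mv² + ½Iω² = ½(1+k)Mv² = (5/8)Mv².
Setting this equal to Mgh gives the vertical rise h = (1+k)v₀²/(2g) = 1.25×7.47²/(2×9.8) = 3.559 m.
The distance along the slope is d = h/sinθ = 3.559/sin16° ≈ 12.9 m.

d ≈ 12.9 m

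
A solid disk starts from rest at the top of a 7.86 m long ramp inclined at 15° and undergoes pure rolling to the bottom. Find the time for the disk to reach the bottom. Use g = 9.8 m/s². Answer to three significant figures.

With I = (1/2)MR², the ratio k = I/(MR²) is 0.5.
Newton's second law down the slope: Mg sinθ − f = Ma. The torque equation fR = Iα (with α = a/R) gives f = kMa.
Hence a = g sinθ/(1+k) = 9.8×sin15°/1.5 = 1.691 m/s².
Starting from rest, L = ½at², so t = √(2L/a) = √(2×7.86/1.691) ≈ 3.05 s.

t ≈ 3.05 s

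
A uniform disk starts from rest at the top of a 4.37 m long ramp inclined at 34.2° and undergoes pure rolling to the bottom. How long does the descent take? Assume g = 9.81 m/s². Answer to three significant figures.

t ≈ 1.54 s

With I = (1/2)MR², the ratio k = I/(MR²) is 0.5.
Translational: Mg sinθ − f = Ma. Rotational about the CM: fR = Iα = kMRa, so f = kMa.
Hence a = g sinθ/(1+k) = 9.81×sin34.2°/1.5 = 3.676 m/s².
With constant a from rest, t = √(2L/a) = √(2·4.37/3.676) ≈ 1.54 s.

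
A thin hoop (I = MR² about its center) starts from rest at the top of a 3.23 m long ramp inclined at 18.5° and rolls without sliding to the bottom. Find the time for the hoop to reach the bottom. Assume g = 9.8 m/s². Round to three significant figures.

For this body I = MR², i.e. k = I/(MR²) = 1.
Translational: Mg sinθ − f = Ma. Rotational about the CM: fR = Iα = kMRa, so f = kMa.
Hence a = g sinθ/(1+k) = 9.8×sin18.5°/2 = 1.555 m/s².
With constant a from rest, t = √(2L/a) = √(2·3.23/1.555) ≈ 2.04 s.

t ≈ 2.04 s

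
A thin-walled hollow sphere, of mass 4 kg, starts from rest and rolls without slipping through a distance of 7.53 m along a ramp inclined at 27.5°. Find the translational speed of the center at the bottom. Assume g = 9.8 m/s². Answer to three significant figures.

v ≈ 6.39 m/s

Here I = (2/3)MR², so the shape factor k = I/(MR²) = 2/3.
Rolling without slipping gives ω = v/R, so the total kinetic energy is ½Mv² + ½Iω² = ½(1+k)Mv² = (5/6)Mv².
The vertical drop is h = L sinθ = 7.53 × sin27.5° = 3.477 m.
Energy conservation: Mgh = (5/6)Mv², so v = √(2gh/(1+k)) = √(2 × 9.8 × 3.477 / 1.667) ≈ 6.39 m/s.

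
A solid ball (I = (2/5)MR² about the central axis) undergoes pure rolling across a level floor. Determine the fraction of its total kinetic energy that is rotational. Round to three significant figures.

fraction ≈ 0.286

Here I = (2/5)MR², so the shape factor k = I/(MR²) = 0.4.
With ω = v/R, KE_trans = ½Mv² and KE_rot = ½Iω² = ½kMv², so KE_total = ½(1+k)Mv².
The rotational fraction is therefore k/(1+k) = 0.4/1.4 ≈ 0.286.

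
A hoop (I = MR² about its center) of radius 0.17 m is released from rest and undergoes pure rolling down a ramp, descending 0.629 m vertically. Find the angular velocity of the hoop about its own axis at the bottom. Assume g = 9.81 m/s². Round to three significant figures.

With I = MR², the ratio k = I/(MR²) is 1.
The rolling condition ω = v/R makes the rotational term ½I(v/R)² = ½kMv², so KE_total = ½(1+k)Mv² = Mv².
Energy conservation Mgh = ½(1+k)Mv² gives v = √(2gh/(1+k)) = √(2 × 9.81 × 0.629 / 2) = 2.484 m/s.
The angular speed follows from ω = v/R = 2.484/0.17 ≈ 14.6 rad/s.

ω ≈ 14.6 rad/s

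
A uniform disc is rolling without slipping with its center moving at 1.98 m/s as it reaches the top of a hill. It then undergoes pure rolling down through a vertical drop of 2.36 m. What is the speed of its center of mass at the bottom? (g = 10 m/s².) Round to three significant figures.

v ≈ 5.95 m/s

The moment of inertia is (1/2)MR², giving k ≡ I/(MR²) = 0.5.
Rolling without slipping gives ω = v/R, so the total kinetic energy is ½Mv² + ½Iω² = ½(1+k)Mv² = (3/4)Mv².
Conserving energy between top and bottom: (3/4)Mv² = (3/4)Mv₀² + Mgh, hence v² = v₀² + 2gh/(1+k).
v = √(1.98² + 2×10×2.36/1.5) = √35.39 ≈ 5.95 m/s.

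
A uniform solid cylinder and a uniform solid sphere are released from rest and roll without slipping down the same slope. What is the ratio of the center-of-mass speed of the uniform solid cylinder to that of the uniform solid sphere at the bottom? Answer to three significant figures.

Each satisfies Mgh = ½(1+k)Mv² with k = I/(MR²), so v ∝ 1/√(1+k).
For the uniform solid cylinder k = 0.5; for the uniform solid sphere k = 0.4.
v₁/v₂ = √((1+k₂)/(1+k₁)) = √(1.4/1.5) ≈ 0.966.

v_ratio ≈ 0.966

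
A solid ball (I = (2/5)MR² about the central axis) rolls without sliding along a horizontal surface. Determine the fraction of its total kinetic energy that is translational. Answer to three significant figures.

fraction ≈ 0.714

Here I = (2/5)MR², so the shape factor k = I/(MR²) = 0.4.
With ω = v/R, KE_trans = ½Mv² and KE_rot = ½Iω² = ½kMv², so KE_total = ½(1+k)Mv².
The translational fraction is therefore 1/(1+k) = 1/1.4 ≈ 0.714.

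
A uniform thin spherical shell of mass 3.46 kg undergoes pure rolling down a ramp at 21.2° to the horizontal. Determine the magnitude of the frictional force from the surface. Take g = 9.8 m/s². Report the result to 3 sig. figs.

With I = (2/3)MR², the ratio k = I/(MR²) is 2/3.
Along the incline Mg sinθ − f = Ma, and torque about the center fR = Iα = kMR²(a/R) gives f = kMa.
Combining, a = g sinθ/(1+k) and f = kMa = kMg sinθ/(1+k).
f = (2/3) × 3.46 × 9.8 × sin21.2° / 1.667 ≈ 4.90 N.

f ≈ 4.90 N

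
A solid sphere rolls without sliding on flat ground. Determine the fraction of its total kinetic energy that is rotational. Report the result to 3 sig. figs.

fraction ≈ 0.286

For this body I = (2/5)MR², i.e. k = I/(MR²) = 0.4.
Since ω = v/R, the translational part is ½Mv² and the rotational part is ½I(v/R)² = ½kMv²; the total is ½(1+k)Mv².
The rotational fraction is therefore k/(1+k) = 0.4/1.4 ≈ 0.286.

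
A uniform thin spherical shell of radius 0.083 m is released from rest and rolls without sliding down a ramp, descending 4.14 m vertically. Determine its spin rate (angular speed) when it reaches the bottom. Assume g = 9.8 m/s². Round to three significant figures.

ω ≈ 84.1 rad/s

For this body I = (2/3)MR², i.e. k = I/(MR²) = 2/3.
The rolling condition ω = v/R makes the rotational term ½I(v/R)² = ½kMv², so KE_total = ½(1+k)Mv² = (5/6)Mv².
Energy conservation Mgh = ½(1+k)Mv² gives v = √(2gh/(1+k)) = √(2 × 9.8 × 4.14 / 1.667) = 6.978 m/s.
The angular speed follows from ω = v/R = 6.978/0.083 ≈ 84.1 rad/s.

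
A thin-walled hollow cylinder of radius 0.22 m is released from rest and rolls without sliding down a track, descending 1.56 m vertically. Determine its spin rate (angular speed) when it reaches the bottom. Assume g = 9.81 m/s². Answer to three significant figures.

ω ≈ 17.8 rad/s

Here I = MR², so the shape factor k = I/(MR²) = 1.
Rolling without slipping gives ω = v/R, so the total kinetic energy is ½Mv² + ½Iω² = ½(1+k)Mv² = Mv².
Energy conservation Mgh = ½(1+k)Mv² gives v = √(2gh/(1+k)) = √(2 × 9.81 × 1.56 / 2) = 3.912 m/s.
Then ω = v/R = 3.912 / 0.22 ≈ 17.8 rad/s.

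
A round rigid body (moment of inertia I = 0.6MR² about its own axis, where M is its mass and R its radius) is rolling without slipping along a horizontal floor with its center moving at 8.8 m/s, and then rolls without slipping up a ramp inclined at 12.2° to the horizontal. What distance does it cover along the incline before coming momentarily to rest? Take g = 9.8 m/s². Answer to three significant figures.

d ≈ 29.9 m

For this body I = 0.6MR², i.e. k = I/(MR²) = 0.6.
Pure rolling means v = ωR; then KE = ½Mv² + ½I(v/R)² = ½(1+k)Mv² = (4/5)Mv².
Setting this equal to Mgh gives the vertical rise h = (1+k)v₀²/(2g) = 1.6×8.8²/(2×9.8) = 6.322 m.
The distance along the slope is d = h/sinθ = 6.322/sin12.2° ≈ 29.9 m.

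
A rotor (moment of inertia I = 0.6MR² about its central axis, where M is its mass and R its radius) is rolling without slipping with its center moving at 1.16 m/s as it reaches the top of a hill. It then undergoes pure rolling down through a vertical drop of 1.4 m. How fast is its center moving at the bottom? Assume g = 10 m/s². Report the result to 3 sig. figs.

v ≈ 4.34 m/s

With I = 0.6MR², the ratio k = I/(MR²) is 0.6.
Since it rolls without slipping, ω = v/R and KE = ½Mv² + ½Iω² = ½(1+k)Mv² = (4/5)Mv².
Energy conservation: (4/5)Mv₀² + Mgh = (4/5)Mv², so v² = v₀² + 2gh/(1+k).
v = √(1.16² + 2×10×1.4/1.6) = √18.85 ≈ 4.34 m/s.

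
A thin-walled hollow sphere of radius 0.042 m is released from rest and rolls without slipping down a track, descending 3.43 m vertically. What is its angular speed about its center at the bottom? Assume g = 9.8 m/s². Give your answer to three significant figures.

Here I = (2/3)MR², so the shape factor k = I/(MR²) = 2/3.
Rolling without slipping gives ω = v/R, so the total kinetic energy is ½Mv² + ½Iω² = ½(1+k)Mv² = (5/6)Mv².
Energy conservation Mgh = ½(1+k)Mv² gives v = √(2gh/(1+k)) = √(2 × 9.8 × 3.43 / 1.667) = 6.351 m/s.
The angular speed follows from ω = v/R = 6.351/0.042 ≈ 151 rad/s.

ω ≈ 151 rad/s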